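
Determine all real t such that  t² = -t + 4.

t = -2.5616 or t = 1.5616

Rearrange to standard form: t² + t - 4 = 0.
Discriminant: (1)² − 4·1·(-4) = 17.
Quadratic formula: t = (-1 ± √17) / 2.
So t = -1/2 + √(17)/2 ≈ 1.5616 or t = -√(17)/2 - 1/2 ≈ -2.5616.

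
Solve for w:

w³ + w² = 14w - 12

w = -4.6056 or w = 1 or w = 2.6056

Rearrange: w³ + w² - 14w + 12 = 0.
Possible rational roots are divisors of 12. Testing w = 1 gives 0, so (w - 1) is a factor.
Divide: w³ + w² - 14w + 12 = (w - 1)(w² + 2w - 12).
Apply the quadratic formula to w² + 2w - 12 = 0: w = (-2 ± √52)/2, i.e. w ≈ 2.6056 or w ≈ -4.6056.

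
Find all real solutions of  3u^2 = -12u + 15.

u = -5 or u = 1

Bring every term to one side: 3u^2 + 12u - 15 = 0.
Factor: 3(u - 1)(u + 5) = 0.
So u = 1 or u = -5.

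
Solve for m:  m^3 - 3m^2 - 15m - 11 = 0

m = -1.873 or m = -1 or m = 5.873

Possible rational roots are divisors of -11. Testing m = -1 gives 0, so (m + 1) is a factor.
Divide: m^3 - 3m^2 - 15m - 11 = (m + 1)(m^2 - 4m - 11).
Apply the quadratic formula to m^2 - 4m - 11 = 0: m = (4 +/- sqrt(60))/2, i.e. m ~= 5.873 or m ~= -1.873.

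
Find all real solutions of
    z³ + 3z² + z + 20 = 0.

z = -4

Possible rational roots are divisors of 20. Testing z = -4 gives 0, so (z + 4) is a factor.
Divide: z³ + 3z² + z + 20 = (z + 4)(z² - z + 5).
The quadratic z² - z + 5 has discriminant -19 < 0, so no further real roots.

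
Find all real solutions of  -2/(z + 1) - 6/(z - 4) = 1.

z = -6 or z = 1

Multiply both sides by (z + 1)(z - 4):
-2(z - 4) - 6(z + 1) = (z + 1)(z - 4).
Expand and collect terms: z^2 + 5z - 6 = 0.
Factor or apply the quadratic formula: z = 1 or z = -6.
Neither value makes a denominator zero (z != -1, z != 4), so both are valid.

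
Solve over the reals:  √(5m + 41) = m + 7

m = -1

Square both sides: 5m + 41 = (m + 7)².
Expand and rearrange: m² + 9m + 8 = 0.
Solving gives m = -1 or m = -8.
Check each candidate in the original equation:
  m = -1: √(36) = 6, while m + 7 = 6 — valid.
  m = -8: √(1) = 1, while m + 7 = -1 — extraneous.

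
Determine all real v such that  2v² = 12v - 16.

Bring every term to one side: 2v² - 12v + 16 = 0.
Factor: 2(v - 2)(v - 4) = 0.
So v = 2 or v = 4.

v = 2 or v = 4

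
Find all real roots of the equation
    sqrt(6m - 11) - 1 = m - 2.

Isolate the radical: sqrt(6m - 11) = m - 1.
Square both sides: 6m - 11 = (m - 1)^2.
Expand and rearrange: m^2 - 8m + 12 = 0.
Solving gives m = 6 or m = 2.
Check each candidate in the original equation:
  m = 6: sqrt(25) = 5, while m - 1 = 5 — valid.
  m = 2: sqrt(1) = 1, while m - 1 = 1 — valid.

m = 2 or m = 6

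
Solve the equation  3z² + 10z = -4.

Rearrange to standard form: 3z² + 10z + 4 = 0.
Discriminant: (10)² − 4·3·4 = 52.
Quadratic formula: z = (-10 ± √52) / 6.
So z = -5/3 + √(13)/3 ≈ -0.4648 or z = -5/3 - √(13)/3 ≈ -2.8685.

z = -2.8685 or z = -0.4648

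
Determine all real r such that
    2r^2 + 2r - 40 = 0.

r = -5 or r = 4

Factor: 2(r - 4)(r + 5) = 0.
So r = 4 or r = -5.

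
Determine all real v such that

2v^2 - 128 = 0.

Factor: 2(v + 8)(v - 8) = 0.
So v = -8 or v = 8.

v = -8 or v = 8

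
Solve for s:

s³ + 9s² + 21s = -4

s = -4.7913 or s = -4 or s = -0.2087

Rearrange: s³ + 9s² + 21s + 4 = 0.
Possible rational roots are divisors of 4. Testing s = -4 gives 0, so (s + 4) is a factor.
Divide: s³ + 9s² + 21s + 4 = (s + 4)(s² + 5s + 1).
Apply the quadratic formula to s² + 5s + 1 = 0: s = (-5 ± √21)/2, i.e. s ≈ -0.2087 or s ≈ -4.7913.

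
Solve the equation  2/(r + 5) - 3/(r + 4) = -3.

Multiply both sides by (r + 5)(r + 4):
2(r + 4) - 3(r + 5) = -3(r + 5)(r + 4).
Expand and collect terms: -3r^2 - 26r - 53 = 0.
By the quadratic formula, r = (26 +/- sqrt(40)) / -6, so r ~= -5.3874 or r ~= -3.2792.
Neither value makes a denominator zero (r != -5, r != -4), so both are valid.

r = -5.3874 or r = -3.2792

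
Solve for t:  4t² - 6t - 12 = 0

t = -1.1375 or t = 2.6375

Discriminant: (-6)² − 4·4·(-12) = 228.
Quadratic formula: t = (6 ± √228) / 8.
So t = 3/4 + √(57)/4 ≈ 2.6375 or t = 3/4 - √(57)/4 ≈ -1.1375.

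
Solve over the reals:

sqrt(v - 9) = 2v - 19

v = 10

Square both sides: v - 9 = (2v - 19)^2.
Expand and rearrange: 4v^2 - 77v + 370 = 0.
Solving gives v = 10 or v = 9.25.
Check each candidate in the original equation:
  v = 10: sqrt(1) = 1, while 2v - 19 = 1 — valid.
  v = 9.25: sqrt(0.25) = 0.5, while 2v - 19 = -0.5 — extraneous.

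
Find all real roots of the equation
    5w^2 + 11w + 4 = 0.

w = -1.7403 or w = -0.4597

Discriminant: (11)^2 - 4*5*4 = 41.
Quadratic formula: w = (-11 +/- sqrt(41)) / 10.
So w = -11/10 + sqrt(41)/10 ~= -0.4597 or w = -11/10 - sqrt(41)/10 ~= -1.7403.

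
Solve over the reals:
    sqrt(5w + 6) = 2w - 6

Square both sides: 5w + 6 = (2w - 6)^2.
Expand and rearrange: 4w^2 - 29w + 30 = 0.
Solving gives w = 6 or w = 1.25.
Check each candidate in the original equation:
  w = 6: sqrt(36) = 6, while 2w - 6 = 6 — valid.
  w = 1.25: sqrt(12.25) = 3.5, while 2w - 6 = -3.5 — extraneous.

w = 6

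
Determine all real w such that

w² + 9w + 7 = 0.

Discriminant: (9)² − 4·1·7 = 53.
Quadratic formula: w = (-9 ± √53) / 2.
So w = -9/2 + √(53)/2 ≈ -0.8599 or w = -9/2 - √(53)/2 ≈ -8.1401.

w = -8.1401 or w = -0.8599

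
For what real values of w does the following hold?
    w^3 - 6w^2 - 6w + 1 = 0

w = -1 or w = 0.1459 or w = 6.8541

Possible rational roots are divisors of 1. Testing w = -1 gives 0, so (w + 1) is a factor.
Divide: w^3 - 6w^2 - 6w + 1 = (w + 1)(w^2 - 7w + 1).
Apply the quadratic formula to w^2 - 7w + 1 = 0: w = (7 +/- sqrt(45))/2, i.e. w ~= 6.8541 or w ~= 0.1459.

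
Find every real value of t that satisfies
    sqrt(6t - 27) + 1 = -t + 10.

Isolate the radical: sqrt(6t - 27) = -t + 9.
Square both sides: 6t - 27 = (-t + 9)^2.
Expand and rearrange: t^2 - 24t + 108 = 0.
Solving gives t = 18 or t = 6.
Check each candidate in the original equation:
  t = 18: sqrt(81) = 9, while -t + 9 = -9 — extraneous.
  t = 6: sqrt(9) = 3, while -t + 9 = 3 — valid.

t = 6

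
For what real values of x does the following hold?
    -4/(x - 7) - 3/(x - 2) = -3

x = 2.7607 or x = 8.5726

Multiply both sides by (x - 7)(x - 2):
-4(x - 2) - 3(x - 7) = -3(x - 7)(x - 2).
Expand and collect terms: -3x² + 34x - 71 = 0.
By the quadratic formula, x = (-34 ± √304) / -6, so x ≈ 2.7607 or x ≈ 8.5726.
Neither value makes a denominator zero (x ≠ 7, x ≠ 2), so both are valid.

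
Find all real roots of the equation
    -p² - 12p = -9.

Rearrange to standard form: -p² - 12p + 9 = 0.
Discriminant: (-12)² − 4·(-1)·9 = 180.
Quadratic formula: p = (12 ± √180) / (-2).
So p = -3·√(5) - 6 ≈ -12.7082 or p = -6 + 3·√(5) ≈ 0.7082.

p = -12.7082 or p = 0.7082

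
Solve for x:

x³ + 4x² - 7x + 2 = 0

Possible rational roots are divisors of 2. Testing x = 1 gives 0, so (x - 1) is a factor.
Divide: x³ + 4x² - 7x + 2 = (x - 1)(x² + 5x - 2).
Apply the quadratic formula to x² + 5x - 2 = 0: x = (-5 ± √33)/2, i.e. x ≈ 0.3723 or x ≈ -5.3723.

x = -5.3723 or x = 0.3723 or x = 1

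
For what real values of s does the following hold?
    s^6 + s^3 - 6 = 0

s = -1.4422 or s = 1.2599

Let u = s^3. The equation becomes u^2 + u - 6 = 0.
Factor: (u - 2)(u + 3) = 0, so u = 2 or u = -3.
s^3 = 2 gives s = (2)^(1/3) ~= 1.2599.
s^3 = -3 gives s = -(3)^(1/3) ~= -1.4422.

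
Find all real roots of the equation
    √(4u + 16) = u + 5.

u = -3

Square both sides: 4u + 16 = (u + 5)².
Expand and rearrange: u² + 6u + 9 = 0.
This gives the repeated root u = -3.
Check in the original equation:
  u = -3: √(4) = 2, while u + 5 = 2 — valid.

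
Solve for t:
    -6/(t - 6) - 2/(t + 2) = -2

t = -1.2915 or t = 9.2915

Multiply both sides by (t - 6)(t + 2):
-6(t + 2) - 2(t - 6) = -2(t - 6)(t + 2).
Expand and collect terms: -2t² + 16t + 24 = 0.
By the quadratic formula, t = (-16 ± √448) / -4, so t ≈ -1.2915 or t ≈ 9.2915.
Neither value makes a denominator zero (t ≠ 6, t ≠ -2), so both are valid.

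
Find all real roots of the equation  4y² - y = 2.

y = -0.5931 or y = 0.8431

Rearrange to standard form: 4y² - y - 2 = 0.
Discriminant: (-1)² − 4·4·(-2) = 33.
Quadratic formula: y = (1 ± √33) / 8.
So y = 1/8 + √(33)/8 ≈ 0.8431 or y = 1/8 - √(33)/8 ≈ -0.5931.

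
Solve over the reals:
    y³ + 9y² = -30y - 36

y = -3

Rearrange: y³ + 9y² + 30y + 36 = 0.
Possible rational roots are divisors of 36. Testing y = -3 gives 0, so (y + 3) is a factor.
Divide: y³ + 9y² + 30y + 36 = (y + 3)(y² + 6y + 12).
The quadratic y² + 6y + 12 has discriminant -12 < 0, so no further real roots.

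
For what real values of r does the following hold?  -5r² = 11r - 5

Rearrange to standard form: -5r² - 11r + 5 = 0.
Discriminant: (-11)² − 4·(-5)·5 = 221.
Quadratic formula: r = (11 ± √221) / (-10).
So r = -√(221)/10 - 11/10 ≈ -2.5866 or r = -11/10 + √(221)/10 ≈ 0.3866.

r = -2.5866 or r = 0.3866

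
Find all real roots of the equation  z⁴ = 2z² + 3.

Let u = z². The equation becomes u² - 2u - 3 = 0.
Factor: (u + 1)(u - 3) = 0, so u = -1 or u = 3.
z² = -1 < 0 has no real solution.
z² = 3 gives z = ±√(3) ≈ ±1.7321.

z = -1.7321 or z = 1.7321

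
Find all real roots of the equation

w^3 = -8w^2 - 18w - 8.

Rearrange: w^3 + 8w^2 + 18w + 8 = 0.
Possible rational roots are divisors of 8. Testing w = -4 gives 0, so (w + 4) is a factor.
Divide: w^3 + 8w^2 + 18w + 8 = (w + 4)(w^2 + 4w + 2).
Apply the quadratic formula to w^2 + 4w + 2 = 0: w = (-4 +/- sqrt(8))/2, i.e. w ~= -0.5858 or w ~= -3.4142.

w = -4 or w = -3.4142 or w = -0.5858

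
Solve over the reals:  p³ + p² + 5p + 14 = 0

p = -2

Possible rational roots are divisors of 14. Testing p = -2 gives 0, so (p + 2) is a factor.
Divide: p³ + p² + 5p + 14 = (p + 2)(p² - p + 7).
The quadratic p² - p + 7 has discriminant -27 < 0, so no further real roots.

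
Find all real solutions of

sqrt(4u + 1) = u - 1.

u = 6

Square both sides: 4u + 1 = (u - 1)^2.
Expand and rearrange: u^2 - 6u = 0.
Solving gives u = 6 or u = 0.
Check each candidate in the original equation:
  u = 6: sqrt(25) = 5, while u - 1 = 5 — valid.
  u = 0: sqrt(1) = 1, while u - 1 = -1 — extraneous.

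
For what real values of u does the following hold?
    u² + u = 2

Bring every term to one side: u² + u - 2 = 0.
Factor: (u - 1)(u + 2) = 0.
So u = 1 or u = -2.

u = -2 or u = 1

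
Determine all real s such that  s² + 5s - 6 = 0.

Factor: (s + 6)(s - 1) = 0.
So s = -6 or s = 1.

s = -6 or s = 1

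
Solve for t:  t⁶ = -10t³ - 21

t = -1.9129 or t = -1.4422

Let u = t³. The equation becomes u² + 10u + 21 = 0.
Factor: (u + 7)(u + 3) = 0, so u = -7 or u = -3.
t³ = -7 gives t = -∛(7) ≈ -1.9129.
t³ = -3 gives t = -∛(3) ≈ -1.4422.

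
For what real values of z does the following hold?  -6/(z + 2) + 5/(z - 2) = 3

Multiply both sides by (z + 2)(z - 2):
-6(z - 2) + 5(z + 2) = 3(z + 2)(z - 2).
Expand and collect terms: 3z² + z - 34 = 0.
By the quadratic formula, z = (-1 ± √409) / 6, so z ≈ 3.204 or z ≈ -3.5373.
Neither value makes a denominator zero (z ≠ -2, z ≠ 2), so both are valid.

z = -3.5373 or z = 3.204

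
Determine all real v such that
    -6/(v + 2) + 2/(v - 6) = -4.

v = -0.3723 or v = 5.3723

Multiply both sides by (v + 2)(v - 6):
-6(v - 6) + 2(v + 2) = -4(v + 2)(v - 6).
Expand and collect terms: -4v^2 + 20v + 8 = 0.
By the quadratic formula, v = (-20 +/- sqrt(528)) / -8, so v ~= -0.3723 or v ~= 5.3723.
Neither value makes a denominator zero (v != -2, v != 6), so both are valid.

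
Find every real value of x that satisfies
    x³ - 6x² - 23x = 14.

Rearrange: x³ - 6x² - 23x - 14 = 0.
Possible rational roots are divisors of -14. Testing x = -2 gives 0, so (x + 2) is a factor.
Divide: x³ - 6x² - 23x - 14 = (x + 2)(x² - 8x - 7).
Apply the quadratic formula to x² - 8x - 7 = 0: x = (8 ± √92)/2, i.e. x ≈ 8.7958 or x ≈ -0.7958.

x = -2 or x = -0.7958 or x = 8.7958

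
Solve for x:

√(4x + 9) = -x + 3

Square both sides: 4x + 9 = (-x + 3)².
Expand and rearrange: x² - 10x = 0.
Solving gives x = 10 or x = 0.
Check each candidate in the original equation:
  x = 10: √(49) = 7, while -x + 3 = -7 — extraneous.
  x = 0: √(9) = 3, while -x + 3 = 3 — valid.

x = 0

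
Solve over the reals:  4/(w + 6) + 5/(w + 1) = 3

w = -5.0551 or w = 1.0551

Multiply both sides by (w + 6)(w + 1):
4(w + 1) + 5(w + 6) = 3(w + 6)(w + 1).
Expand and collect terms: 3w² + 12w - 16 = 0.
By the quadratic formula, w = (-12 ± √336) / 6, so w ≈ 1.0551 or w ≈ -5.0551.
Neither value makes a denominator zero (w ≠ -6, w ≠ -1), so both are valid.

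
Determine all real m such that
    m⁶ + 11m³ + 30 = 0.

m = -1.8171 or m = -1.71

Let u = m³. The equation becomes u² + 11u + 30 = 0.
Factor: (u + 6)(u + 5) = 0, so u = -6 or u = -5.
m³ = -6 gives m = -∛(6) ≈ -1.8171.
m³ = -5 gives m = -∛(5) ≈ -1.71.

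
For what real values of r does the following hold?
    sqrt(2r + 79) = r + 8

Square both sides: 2r + 79 = (r + 8)^2.
Expand and rearrange: r^2 + 14r - 15 = 0.
Solving gives r = 1 or r = -15.
Check each candidate in the original equation:
  r = 1: sqrt(81) = 9, while r + 8 = 9 — valid.
  r = -15: sqrt(49) = 7, while r + 8 = -7 — extraneous.

r = 1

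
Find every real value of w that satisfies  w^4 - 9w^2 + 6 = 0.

w = -2.8766 or w = -0.8515 or w = 0.8515 or w = 2.8766

Let u = w^2. The equation becomes u^2 - 9u + 6 = 0.
By the quadratic formula, u = sqrt(57)/2 + 9/2 or u = 9/2 - sqrt(57)/2.
w^2 = sqrt(57)/2 + 9/2 gives w = +/-sqrt(sqrt(57)/2 + 9/2) ~= +/-2.8766.
w^2 = 9/2 - sqrt(57)/2 gives w = +/-sqrt(9/2 - sqrt(57)/2) ~= +/-0.8515.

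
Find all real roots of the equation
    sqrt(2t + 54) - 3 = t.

t = 5

Isolate the radical: sqrt(2t + 54) = t + 3.
Square both sides: 2t + 54 = (t + 3)^2.
Expand and rearrange: t^2 + 4t - 45 = 0.
Solving gives t = 5 or t = -9.
Check each candidate in the original equation:
  t = 5: sqrt(64) = 8, while t + 3 = 8 — valid.
  t = -9: sqrt(36) = 6, while t + 3 = -6 — extraneous.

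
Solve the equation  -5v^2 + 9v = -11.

v = -0.8349 or v = 2.6349

Rearrange to standard form: -5v^2 + 9v + 11 = 0.
Discriminant: (9)^2 - 4*(-5)*11 = 301.
Quadratic formula: v = (-9 +/- sqrt(301)) / (-10).
So v = 9/10 - sqrt(301)/10 ~= -0.8349 or v = 9/10 + sqrt(301)/10 ~= 2.6349.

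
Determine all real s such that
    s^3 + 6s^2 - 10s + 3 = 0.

Possible rational roots are divisors of 3. Testing s = 1 gives 0, so (s - 1) is a factor.
Divide: s^3 + 6s^2 - 10s + 3 = (s - 1)(s^2 + 7s - 3).
Apply the quadratic formula to s^2 + 7s - 3 = 0: s = (-7 +/- sqrt(61))/2, i.e. s ~= 0.4051 or s ~= -7.4051.

s = -7.4051 or s = 0.4051 or s = 1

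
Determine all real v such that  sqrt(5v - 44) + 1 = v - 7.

v = 9 or v = 12

Isolate the radical: sqrt(5v - 44) = v - 8.
Square both sides: 5v - 44 = (v - 8)^2.
Expand and rearrange: v^2 - 21v + 108 = 0.
Solving gives v = 12 or v = 9.
Check each candidate in the original equation:
  v = 12: sqrt(16) = 4, while v - 8 = 4 — valid.
  v = 9: sqrt(1) = 1, while v - 8 = 1 — valid.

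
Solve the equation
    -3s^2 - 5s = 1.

Rearrange to standard form: -3s^2 - 5s - 1 = 0.
Discriminant: (-5)^2 - 4*(-3)*(-1) = 13.
Quadratic formula: s = (5 +/- sqrt(13)) / (-6).
So s = -5/6 - sqrt(13)/6 ~= -1.4343 or s = -5/6 + sqrt(13)/6 ~= -0.2324.

s = -1.4343 or s = -0.2324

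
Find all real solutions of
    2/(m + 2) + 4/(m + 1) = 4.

m = -1.7808 or m = 0.2808

Multiply both sides by (m + 2)(m + 1):
2(m + 1) + 4(m + 2) = 4(m + 2)(m + 1).
Expand and collect terms: 4m² + 6m - 2 = 0.
By the quadratic formula, m = (-6 ± √68) / 8, so m ≈ 0.2808 or m ≈ -1.7808.
Neither value makes a denominator zero (m ≠ -2, m ≠ -1), so both are valid.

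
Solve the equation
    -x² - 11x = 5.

Rearrange to standard form: -x² - 11x - 5 = 0.
Discriminant: (-11)² − 4·(-1)·(-5) = 101.
Quadratic formula: x = (11 ± √101) / (-2).
So x = -11/2 - √(101)/2 ≈ -10.5249 or x = -11/2 + √(101)/2 ≈ -0.4751.

x = -10.5249 or x = -0.4751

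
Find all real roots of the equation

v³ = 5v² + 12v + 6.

Rearrange: v³ - 5v² - 12v - 6 = 0.
Possible rational roots are divisors of -6. Testing v = -1 gives 0, so (v + 1) is a factor.
Divide: v³ - 5v² - 12v - 6 = (v + 1)(v² - 6v - 6).
Apply the quadratic formula to v² - 6v - 6 = 0: v = (6 ± √60)/2, i.e. v ≈ 6.873 or v ≈ -0.873.

v = -1 or v = -0.873 or v = 6.873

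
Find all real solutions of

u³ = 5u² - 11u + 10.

u = 2

Rearrange: u³ - 5u² + 11u - 10 = 0.
Possible rational roots are divisors of -10. Testing u = 2 gives 0, so (u - 2) is a factor.
Divide: u³ - 5u² + 11u - 10 = (u - 2)(u² - 3u + 5).
The quadratic u² - 3u + 5 has discriminant -11 < 0, so no further real roots.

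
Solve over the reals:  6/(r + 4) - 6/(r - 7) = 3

Multiply both sides by (r + 4)(r - 7):
6(r - 7) - 6(r + 4) = 3(r + 4)(r - 7).
Expand and collect terms: 3r^2 - 9r - 18 = 0.
By the quadratic formula, r = (9 +/- sqrt(297)) / 6, so r ~= 4.3723 or r ~= -1.3723.
Neither value makes a denominator zero (r != -4, r != 7), so both are valid.

r = -1.3723 or r = 4.3723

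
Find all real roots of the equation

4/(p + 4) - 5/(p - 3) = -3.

p = -5.1059 or p = 4.4393

Multiply both sides by (p + 4)(p - 3):
4(p - 3) - 5(p + 4) = -3(p + 4)(p - 3).
Expand and collect terms: -3p² - 2p + 68 = 0.
By the quadratic formula, p = (2 ± √820) / -6, so p ≈ -5.1059 or p ≈ 4.4393.
Neither value makes a denominator zero (p ≠ -4, p ≠ 3), so both are valid.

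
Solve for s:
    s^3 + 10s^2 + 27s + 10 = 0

s = -5 or s = -4.5616 or s = -0.4384

Possible rational roots are divisors of 10. Testing s = -5 gives 0, so (s + 5) is a factor.
Divide: s^3 + 10s^2 + 27s + 10 = (s + 5)(s^2 + 5s + 2).
Apply the quadratic formula to s^2 + 5s + 2 = 0: s = (-5 +/- sqrt(17))/2, i.e. s ~= -0.4384 or s ~= -4.5616.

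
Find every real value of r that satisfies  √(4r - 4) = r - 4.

Square both sides: 4r - 4 = (r - 4)².
Expand and rearrange: r² - 12r + 20 = 0.
Solving gives r = 10 or r = 2.
Check each candidate in the original equation:
  r = 10: √(36) = 6, while r - 4 = 6 — valid.
  r = 2: √(4) = 2, while r - 4 = -2 — extraneous.

r = 10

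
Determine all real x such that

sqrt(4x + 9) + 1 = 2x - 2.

Isolate the radical: sqrt(4x + 9) = 2x - 3.
Square both sides: 4x + 9 = (2x - 3)^2.
Expand and rearrange: 4x^2 - 16x = 0.
Solving gives x = 4 or x = 0.
Check each candidate in the original equation:
  x = 4: sqrt(25) = 5, while 2x - 3 = 5 — valid.
  x = 0: sqrt(9) = 3, while 2x - 3 = -3 — extraneous.

x = 4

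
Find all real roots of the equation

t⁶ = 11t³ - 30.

t = 1.71 or t = 1.8171

Let u = t³. The equation becomes u² - 11u + 30 = 0.
Factor: (u - 6)(u - 5) = 0, so u = 6 or u = 5.
t³ = 6 gives t = ∛(6) ≈ 1.8171.
t³ = 5 gives t = ∛(5) ≈ 1.71.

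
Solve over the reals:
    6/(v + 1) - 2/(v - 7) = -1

v = -6.2111 or v = 8.2111

Multiply both sides by (v + 1)(v - 7):
6(v - 7) - 2(v + 1) = -(v + 1)(v - 7).
Expand and collect terms: -v² + 2v + 51 = 0.
By the quadratic formula, v = (-2 ± √208) / -2, so v ≈ -6.2111 or v ≈ 8.2111.
Neither value makes a denominator zero (v ≠ -1, v ≠ 7), so both are valid.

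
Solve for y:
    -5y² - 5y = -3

y = -1.422 or y = 0.422

Rearrange to standard form: -5y² - 5y + 3 = 0.
Discriminant: (-5)² − 4·(-5)·3 = 85.
Quadratic formula: y = (5 ± √85) / (-10).
So y = -√(85)/10 - 1/2 ≈ -1.422 or y = -1/2 + √(85)/10 ≈ 0.422.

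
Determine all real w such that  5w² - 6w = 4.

w = -0.477 or w = 1.677

Rearrange to standard form: 5w² - 6w - 4 = 0.
Discriminant: (-6)² − 4·5·(-4) = 116.
Quadratic formula: w = (6 ± √116) / 10.
So w = 3/5 + √(29)/5 ≈ 1.677 or w = 3/5 - √(29)/5 ≈ -0.477.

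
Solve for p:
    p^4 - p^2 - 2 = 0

p = -1.4142 or p = 1.4142

Let u = p^2. The equation becomes u^2 - u - 2 = 0.
Factor: (u + 1)(u - 2) = 0, so u = -1 or u = 2.
p^2 = -1 < 0 has no real solution.
p^2 = 2 gives p = +/-sqrt(2) ~= +/-1.4142.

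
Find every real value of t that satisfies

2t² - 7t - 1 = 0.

t = -0.1375 or t = 3.6375

Discriminant: (-7)² − 4·2·(-1) = 57.
Quadratic formula: t = (7 ± √57) / 4.
So t = 7/4 + √(57)/4 ≈ 3.6375 or t = 7/4 - √(57)/4 ≈ -0.1375.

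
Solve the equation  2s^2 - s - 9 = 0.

s = -1.886 or s = 2.386

Discriminant: (-1)^2 - 4*2*(-9) = 73.
Quadratic formula: s = (1 +/- sqrt(73)) / 4.
So s = 1/4 + sqrt(73)/4 ~= 2.386 or s = 1/4 - sqrt(73)/4 ~= -1.886.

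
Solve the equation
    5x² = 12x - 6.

x = 0.7101 or x = 1.6899

Rearrange to standard form: 5x² - 12x + 6 = 0.
Discriminant: (-12)² − 4·5·6 = 24.
Quadratic formula: x = (12 ± √24) / 10.
So x = √(6)/5 + 6/5 ≈ 1.6899 or x = 6/5 - √(6)/5 ≈ 0.7101.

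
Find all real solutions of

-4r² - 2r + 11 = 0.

Discriminant: (-2)² − 4·(-4)·11 = 180.
Quadratic formula: r = (2 ± √180) / (-8).
So r = -3·√(5)/4 - 1/4 ≈ -1.9271 or r = -1/4 + 3·√(5)/4 ≈ 1.4271.

r = -1.9271 or r = 1.4271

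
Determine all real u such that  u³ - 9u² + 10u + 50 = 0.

Possible rational roots are divisors of 50. Testing u = 5 gives 0, so (u - 5) is a factor.
Divide: u³ - 9u² + 10u + 50 = (u - 5)(u² - 4u - 10).
Apply the quadratic formula to u² - 4u - 10 = 0: u = (4 ± √56)/2, i.e. u ≈ 5.7417 or u ≈ -1.7417.

u = -1.7417 or u = 5 or u = 5.7417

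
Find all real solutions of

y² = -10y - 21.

Bring every term to one side: y² + 10y + 21 = 0.
Factor: (y + 3)(y + 7) = 0.
So y = -3 or y = -7.

y = -7 or y = -3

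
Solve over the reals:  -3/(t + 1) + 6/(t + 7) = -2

Multiply both sides by (t + 1)(t + 7):
-3(t + 7) + 6(t + 1) = -2(t + 1)(t + 7).
Expand and collect terms: -2t^2 - 19t + 1 = 0.
By the quadratic formula, t = (19 +/- sqrt(369)) / -4, so t ~= -9.5523 or t ~= 0.0523.
Neither value makes a denominator zero (t != -1, t != -7), so both are valid.

t = -9.5523 or t = 0.0523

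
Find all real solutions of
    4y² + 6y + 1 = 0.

y = -1.309 or y = -0.191

Discriminant: (6)² − 4·4·1 = 20.
Quadratic formula: y = (-6 ± √20) / 8.
So y = -3/4 + √(5)/4 ≈ -0.191 or y = -3/4 - √(5)/4 ≈ -1.309.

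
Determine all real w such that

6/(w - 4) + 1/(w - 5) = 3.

Multiply both sides by (w - 4)(w - 5):
6(w - 5) + (w - 4) = 3(w - 4)(w - 5).
Expand and collect terms: 3w^2 - 34w + 94 = 0.
By the quadratic formula, w = (34 +/- sqrt(28)) / 6, so w ~= 6.5486 or w ~= 4.7847.
Neither value makes a denominator zero (w != 4, w != 5), so both are valid.

w = 4.7847 or w = 6.5486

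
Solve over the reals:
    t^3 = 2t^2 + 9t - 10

t = -2.7016 or t = 1 or t = 3.7016

Rearrange: t^3 - 2t^2 - 9t + 10 = 0.
Possible rational roots are divisors of 10. Testing t = 1 gives 0, so (t - 1) is a factor.
Divide: t^3 - 2t^2 - 9t + 10 = (t - 1)(t^2 - t - 10).
Apply the quadratic formula to t^2 - t - 10 = 0: t = (1 +/- sqrt(41))/2, i.e. t ~= 3.7016 or t ~= -2.7016.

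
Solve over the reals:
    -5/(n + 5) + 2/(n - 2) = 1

n = -9.245 or n = 3.245

Multiply both sides by (n + 5)(n - 2):
-5(n - 2) + 2(n + 5) = (n + 5)(n - 2).
Expand and collect terms: n² + 6n - 30 = 0.
By the quadratic formula, n = (-6 ± √156) / 2, so n ≈ 3.245 or n ≈ -9.245.
Neither value makes a denominator zero (n ≠ -5, n ≠ 2), so both are valid.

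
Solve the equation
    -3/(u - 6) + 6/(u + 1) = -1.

Multiply both sides by (u - 6)(u + 1):
-3(u + 1) + 6(u - 6) = -(u - 6)(u + 1).
Expand and collect terms: -u² + 2u + 45 = 0.
By the quadratic formula, u = (-2 ± √184) / -2, so u ≈ -5.7823 or u ≈ 7.7823.
Neither value makes a denominator zero (u ≠ 6, u ≠ -1), so both are valid.

u = -5.7823 or u = 7.7823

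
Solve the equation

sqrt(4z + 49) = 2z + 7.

z = 0

Square both sides: 4z + 49 = (2z + 7)^2.
Expand and rearrange: 4z^2 + 24z = 0.
Solving gives z = 0 or z = -6.
Check each candidate in the original equation:
  z = 0: sqrt(49) = 7, while 2z + 7 = 7 — valid.
  z = -6: sqrt(25) = 5, while 2z + 7 = -5 — extraneous.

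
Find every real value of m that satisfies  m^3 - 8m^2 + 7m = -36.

m = -1.6056 or m = 4 or m = 5.6056

Rearrange: m^3 - 8m^2 + 7m + 36 = 0.
Possible rational roots are divisors of 36. Testing m = 4 gives 0, so (m - 4) is a factor.
Divide: m^3 - 8m^2 + 7m + 36 = (m - 4)(m^2 - 4m - 9).
Apply the quadratic formula to m^2 - 4m - 9 = 0: m = (4 +/- sqrt(52))/2, i.e. m ~= 5.6056 or m ~= -1.6056.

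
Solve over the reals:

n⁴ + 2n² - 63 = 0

n = -2.6458 or n = 2.6458

Let u = n². The equation becomes u² + 2u - 63 = 0.
Factor: (u - 7)(u + 9) = 0, so u = 7 or u = -9.
n² = 7 gives n = ±√(7) ≈ ±2.6458.
n² = -9 < 0 has no real solution.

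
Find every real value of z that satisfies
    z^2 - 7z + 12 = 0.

Factor: (z - 4)(z - 3) = 0.
So z = 4 or z = 3.

z = 3 or z = 4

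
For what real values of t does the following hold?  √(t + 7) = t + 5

Square both sides: t + 7 = (t + 5)².
Expand and rearrange: t² + 9t + 18 = 0.
Solving gives t = -3 or t = -6.
Check each candidate in the original equation:
  t = -3: √(4) = 2, while t + 5 = 2 — valid.
  t = -6: √(1) = 1, while t + 5 = -1 — extraneous.

t = -3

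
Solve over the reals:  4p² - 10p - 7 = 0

Discriminant: (-10)² − 4·4·(-7) = 212.
Quadratic formula: p = (10 ± √212) / 8.
So p = 5/4 + √(53)/4 ≈ 3.07 or p = 5/4 - √(53)/4 ≈ -0.57.

p = -0.57 or p = 3.07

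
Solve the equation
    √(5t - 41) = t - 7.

Square both sides: 5t - 41 = (t - 7)².
Expand and rearrange: t² - 19t + 90 = 0.
Solving gives t = 10 or t = 9.
Check each candidate in the original equation:
  t = 10: √(9) = 3, while t - 7 = 3 — valid.
  t = 9: √(4) = 2, while t - 7 = 2 — valid.

t = 9 or t = 10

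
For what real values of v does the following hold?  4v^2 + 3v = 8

Rearrange to standard form: 4v^2 + 3v - 8 = 0.
Discriminant: (3)^2 - 4*4*(-8) = 137.
Quadratic formula: v = (-3 +/- sqrt(137)) / 8.
So v = -3/8 + sqrt(137)/8 ~= 1.0881 or v = -sqrt(137)/8 - 3/8 ~= -1.8381.

v = -1.8381 or v = 1.0881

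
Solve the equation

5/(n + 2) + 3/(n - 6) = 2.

Multiply both sides by (n + 2)(n - 6):
5(n - 6) + 3(n + 2) = 2(n + 2)(n - 6).
Expand and collect terms: 2n² - 16n = 0.
Factor or apply the quadratic formula: n = 8 or n = 0.
Neither value makes a denominator zero (n ≠ -2, n ≠ 6), so both are valid.

n = 0 or n = 8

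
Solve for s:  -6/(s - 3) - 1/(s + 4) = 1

Multiply both sides by (s - 3)(s + 4):
-6(s + 4) - (s - 3) = (s - 3)(s + 4).
Expand and collect terms: s^2 + 8s + 9 = 0.
By the quadratic formula, s = (-8 +/- sqrt(28)) / 2, so s ~= -1.3542 or s ~= -6.6458.
Neither value makes a denominator zero (s != 3, s != -4), so both are valid.

s = -6.6458 or s = -1.3542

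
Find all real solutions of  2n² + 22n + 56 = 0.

n = -7 or n = -4

Factor: 2(n + 4)(n + 7) = 0.
So n = -4 or n = -7.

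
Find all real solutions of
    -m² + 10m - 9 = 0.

m = 1 or m = 9

Factor: -1(m - 1)(m - 9) = 0.
So m = 1 or m = 9.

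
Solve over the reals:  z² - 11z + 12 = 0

z = 1.228 or z = 9.772

Discriminant: (-11)² − 4·1·12 = 73.
Quadratic formula: z = (11 ± √73) / 2.
So z = √(73)/2 + 11/2 ≈ 9.772 or z = 11/2 - √(73)/2 ≈ 1.228.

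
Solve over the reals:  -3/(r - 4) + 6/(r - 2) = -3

Multiply both sides by (r - 4)(r - 2):
-3(r - 2) + 6(r - 4) = -3(r - 4)(r - 2).
Expand and collect terms: -3r² + 15r - 6 = 0.
By the quadratic formula, r = (-15 ± √153) / -6, so r ≈ 0.4384 or r ≈ 4.5616.
Neither value makes a denominator zero (r ≠ 4, r ≠ 2), so both are valid.

r = 0.4384 or r = 4.5616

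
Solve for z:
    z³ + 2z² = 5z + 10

Rearrange: z³ + 2z² - 5z - 10 = 0.
Possible rational roots are divisors of -10. Testing z = -2 gives 0, so (z + 2) is a factor.
Divide: z³ + 2z² - 5z - 10 = (z + 2)(z² - 5).
Apply the quadratic formula to z² - 5 = 0: z = (0 ± √20)/2, i.e. z ≈ 2.2361 or z ≈ -2.2361.

z = -2.2361 or z = -2 or z = 2.2361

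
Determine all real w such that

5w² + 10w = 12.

w = -2.8439 or w = 0.8439

Rearrange to standard form: 5w² + 10w - 12 = 0.
Discriminant: (10)² − 4·5·(-12) = 340.
Quadratic formula: w = (-10 ± √340) / 10.
So w = -1 + √(85)/5 ≈ 0.8439 or w = -√(85)/5 - 1 ≈ -2.8439.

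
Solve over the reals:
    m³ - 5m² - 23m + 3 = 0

m = -3 or m = 0.127 or m = 7.873

Possible rational roots are divisors of 3. Testing m = -3 gives 0, so (m + 3) is a factor.
Divide: m³ - 5m² - 23m + 3 = (m + 3)(m² - 8m + 1).
Apply the quadratic formula to m² - 8m + 1 = 0: m = (8 ± √60)/2, i.e. m ≈ 7.873 or m ≈ 0.127.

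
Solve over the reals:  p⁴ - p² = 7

Let u = p². The equation becomes u² - u - 7 = 0.
By the quadratic formula, u = 1/2 + √(29)/2 or u = 1/2 - √(29)/2.
p² = 1/2 + √(29)/2 gives p = ±√(1/2 + √(29)/2) ≈ ±1.7868.
p² = 1/2 - √(29)/2 < 0 has no real solution.

p = -1.7868 or p = 1.7868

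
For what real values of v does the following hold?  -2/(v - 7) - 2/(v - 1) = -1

v = 2.3944 or v = 9.6056

Multiply both sides by (v - 7)(v - 1):
-2(v - 1) - 2(v - 7) = -(v - 7)(v - 1).
Expand and collect terms: -v² + 12v - 23 = 0.
By the quadratic formula, v = (-12 ± √52) / -2, so v ≈ 2.3944 or v ≈ 9.6056.
Neither value makes a denominator zero (v ≠ 7, v ≠ 1), so both are valid.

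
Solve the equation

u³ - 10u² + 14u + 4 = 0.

u = -0.2426 or u = 2 or u = 8.2426

Possible rational roots are divisors of 4. Testing u = 2 gives 0, so (u - 2) is a factor.
Divide: u³ - 10u² + 14u + 4 = (u - 2)(u² - 8u - 2).
Apply the quadratic formula to u² - 8u - 2 = 0: u = (8 ± √72)/2, i.e. u ≈ 8.2426 or u ≈ -0.2426.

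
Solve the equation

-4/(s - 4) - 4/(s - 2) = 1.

Multiply both sides by (s - 4)(s - 2):
-4(s - 2) - 4(s - 4) = (s - 4)(s - 2).
Expand and collect terms: s² + 2s - 16 = 0.
By the quadratic formula, s = (-2 ± √68) / 2, so s ≈ 3.1231 or s ≈ -5.1231.
Neither value makes a denominator zero (s ≠ 4, s ≠ 2), so both are valid.

s = -5.1231 or s = 3.1231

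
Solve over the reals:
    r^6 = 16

r = -1.5874 or r = 1.5874

Let u = r^3. The equation becomes u^2 - 16 = 0.
Factor: (u - 4)(u + 4) = 0, so u = 4 or u = -4.
r^3 = 4 gives r = (4)^(1/3) ~= 1.5874.
r^3 = -4 gives r = -(4)^(1/3) ~= -1.5874.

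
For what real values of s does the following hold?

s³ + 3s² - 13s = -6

Rearrange: s³ + 3s² - 13s + 6 = 0.
Possible rational roots are divisors of 6. Testing s = 2 gives 0, so (s - 2) is a factor.
Divide: s³ + 3s² - 13s + 6 = (s - 2)(s² + 5s - 3).
Apply the quadratic formula to s² + 5s - 3 = 0: s = (-5 ± √37)/2, i.e. s ≈ 0.5414 or s ≈ -5.5414.

s = -5.5414 or s = 0.5414 or s = 2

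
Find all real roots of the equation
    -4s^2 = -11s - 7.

s = -0.533 or s = 3.283

Rearrange to standard form: -4s^2 + 11s + 7 = 0.
Discriminant: (11)^2 - 4*(-4)*7 = 233.
Quadratic formula: s = (-11 +/- sqrt(233)) / (-8).
So s = 11/8 - sqrt(233)/8 ~= -0.533 or s = 11/8 + sqrt(233)/8 ~= 3.283.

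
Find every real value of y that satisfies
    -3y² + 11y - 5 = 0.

Discriminant: (11)² − 4·(-3)·(-5) = 61.
Quadratic formula: y = (-11 ± √61) / (-6).
So y = 11/6 - √(61)/6 ≈ 0.5316 or y = √(61)/6 + 11/6 ≈ 3.135.

y = 0.5316 or y = 3.135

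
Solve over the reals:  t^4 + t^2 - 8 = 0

Let u = t^2. The equation becomes u^2 + u - 8 = 0.
By the quadratic formula, u = -1/2 + sqrt(33)/2 or u = -sqrt(33)/2 - 1/2.
t^2 = -1/2 + sqrt(33)/2 gives t = +/-sqrt(-1/2 + sqrt(33)/2) ~= +/-1.5402.
t^2 = -sqrt(33)/2 - 1/2 < 0 has no real solution.

t = -1.5402 or t = 1.5402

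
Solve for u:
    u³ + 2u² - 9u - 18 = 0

Possible rational roots are divisors of -18. Testing u = -3 gives 0, so (u + 3) is a factor.
Divide: u³ + 2u² - 9u - 18 = (u + 3)(u² - u - 6).
Factor the quadratic: u = 3 or u = -2.

u = -3 or u = -2 or u = 3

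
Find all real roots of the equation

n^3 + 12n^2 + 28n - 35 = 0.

n = -7.8875 or n = -5 or n = 0.8875

Possible rational roots are divisors of -35. Testing n = -5 gives 0, so (n + 5) is a factor.
Divide: n^3 + 12n^2 + 28n - 35 = (n + 5)(n^2 + 7n - 7).
Apply the quadratic formula to n^2 + 7n - 7 = 0: n = (-7 +/- sqrt(77))/2, i.e. n ~= 0.8875 or n ~= -7.8875.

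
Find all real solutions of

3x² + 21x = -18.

Bring every term to one side: 3x² + 21x + 18 = 0.
Factor: 3(x + 6)(x + 1) = 0.
So x = -6 or x = -1.

x = -6 or x = -1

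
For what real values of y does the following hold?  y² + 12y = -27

y = -9 or y = -3

Bring every term to one side: y² + 12y + 27 = 0.
Factor: (y + 3)(y + 9) = 0.
So y = -3 or y = -9.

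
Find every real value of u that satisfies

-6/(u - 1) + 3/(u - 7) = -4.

u = 2.8288 or u = 5.9212

Multiply both sides by (u - 1)(u - 7):
-6(u - 7) + 3(u - 1) = -4(u - 1)(u - 7).
Expand and collect terms: -4u² + 35u - 67 = 0.
By the quadratic formula, u = (-35 ± √153) / -8, so u ≈ 2.8288 or u ≈ 5.9212.
Neither value makes a denominator zero (u ≠ 1, u ≠ 7), so both are valid.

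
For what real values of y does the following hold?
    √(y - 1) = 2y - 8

y = 5

Square both sides: y - 1 = (2y - 8)².
Expand and rearrange: 4y² - 33y + 65 = 0.
Solving gives y = 5 or y = 3.25.
Check each candidate in the original equation:
  y = 5: √(4) = 2, while 2y - 8 = 2 — valid.
  y = 3.25: √(2.25) = 1.5, while 2y - 8 = -1.5 — extraneous.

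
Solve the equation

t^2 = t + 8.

t = -2.3723 or t = 3.3723

Rearrange to standard form: t^2 - t - 8 = 0.
Discriminant: (-1)^2 - 4*1*(-8) = 33.
Quadratic formula: t = (1 +/- sqrt(33)) / 2.
So t = 1/2 + sqrt(33)/2 ~= 3.3723 or t = 1/2 - sqrt(33)/2 ~= -2.3723.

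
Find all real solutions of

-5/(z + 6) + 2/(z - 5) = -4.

Multiply both sides by (z + 6)(z - 5):
-5(z - 5) + 2(z + 6) = -4(z + 6)(z - 5).
Expand and collect terms: -4z^2 - z + 83 = 0.
By the quadratic formula, z = (1 +/- sqrt(1329)) / -8, so z ~= -4.6819 or z ~= 4.4319.
Neither value makes a denominator zero (z != -6, z != 5), so both are valid.

z = -4.6819 or z = 4.4319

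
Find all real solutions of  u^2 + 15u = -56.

Bring every term to one side: u^2 + 15u + 56 = 0.
Factor: (u + 7)(u + 8) = 0.
So u = -7 or u = -8.

u = -8 or u = -7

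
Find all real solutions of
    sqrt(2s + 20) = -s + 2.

Square both sides: 2s + 20 = (-s + 2)^2.
Expand and rearrange: s^2 - 6s - 16 = 0.
Solving gives s = 8 or s = -2.
Check each candidate in the original equation:
  s = 8: sqrt(36) = 6, while -s + 2 = -6 — extraneous.
  s = -2: sqrt(16) = 4, while -s + 2 = 4 — valid.

s = -2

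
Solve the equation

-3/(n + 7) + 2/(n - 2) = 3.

n = -7.9371 or n = 2.6038

Multiply both sides by (n + 7)(n - 2):
-3(n - 2) + 2(n + 7) = 3(n + 7)(n - 2).
Expand and collect terms: 3n^2 + 16n - 62 = 0.
By the quadratic formula, n = (-16 +/- sqrt(1000)) / 6, so n ~= 2.6038 or n ~= -7.9371.
Neither value makes a denominator zero (n != -7, n != 2), so both are valid.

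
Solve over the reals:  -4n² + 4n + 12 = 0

n = -1.3028 or n = 2.3028

Discriminant: (4)² − 4·(-4)·12 = 208.
Quadratic formula: n = (-4 ± √208) / (-8).
So n = 1/2 - √(13)/2 ≈ -1.3028 or n = 1/2 + √(13)/2 ≈ 2.3028.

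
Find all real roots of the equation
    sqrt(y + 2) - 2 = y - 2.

y = 2

Isolate the radical: sqrt(y + 2) = y.
Square both sides: y + 2 = (y)^2.
Expand and rearrange: y^2 - y - 2 = 0.
Solving gives y = 2 or y = -1.
Check each candidate in the original equation:
  y = 2: sqrt(4) = 2, while y = 2 — valid.
  y = -1: sqrt(1) = 1, while y = -1 — extraneous.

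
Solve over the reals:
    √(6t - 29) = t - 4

t = 5 or t = 9

Square both sides: 6t - 29 = (t - 4)².
Expand and rearrange: t² - 14t + 45 = 0.
Solving gives t = 9 or t = 5.
Check each candidate in the original equation:
  t = 9: √(25) = 5, while t - 4 = 5 — valid.
  t = 5: √(1) = 1, while t - 4 = 1 — valid.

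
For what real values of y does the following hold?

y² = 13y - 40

y = 5 or y = 8

Bring every term to one side: y² - 13y + 40 = 0.
Factor: (y - 5)(y - 8) = 0.
So y = 5 or y = 8.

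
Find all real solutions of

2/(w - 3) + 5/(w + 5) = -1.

Multiply both sides by (w - 3)(w + 5):
2(w + 5) + 5(w - 3) = -(w - 3)(w + 5).
Expand and collect terms: -w^2 - 9w + 20 = 0.
By the quadratic formula, w = (9 +/- sqrt(161)) / -2, so w ~= -10.8443 or w ~= 1.8443.
Neither value makes a denominator zero (w != 3, w != -5), so both are valid.

w = -10.8443 or w = 1.8443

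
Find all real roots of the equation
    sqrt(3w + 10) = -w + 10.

Square both sides: 3w + 10 = (-w + 10)^2.
Expand and rearrange: w^2 - 23w + 90 = 0.
Solving gives w = 18 or w = 5.
Check each candidate in the original equation:
  w = 18: sqrt(64) = 8, while -w + 10 = -8 — extraneous.
  w = 5: sqrt(25) = 5, while -w + 10 = 5 — valid.

w = 5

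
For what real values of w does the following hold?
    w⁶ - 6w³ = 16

Let u = w³. The equation becomes u² - 6u - 16 = 0.
Factor: (u - 8)(u + 2) = 0, so u = 8 or u = -2.
w³ = 8 gives w = 2.
w³ = -2 gives w = -∛(2) ≈ -1.2599.

w = -1.2599 or w = 2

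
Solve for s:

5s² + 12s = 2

s = -2.5565 or s = 0.1565

Rearrange to standard form: 5s² + 12s - 2 = 0.
Discriminant: (12)² − 4·5·(-2) = 184.
Quadratic formula: s = (-12 ± √184) / 10.
So s = -6/5 + √(46)/5 ≈ 0.1565 or s = -√(46)/5 - 6/5 ≈ -2.5565.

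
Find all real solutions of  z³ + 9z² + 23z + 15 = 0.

z = -5 or z = -3 or z = -1

Possible rational roots are divisors of 15. Testing z = -5 gives 0, so (z + 5) is a factor.
Divide: z³ + 9z² + 23z + 15 = (z + 5)(z² + 4z + 3).
Factor the quadratic: z = -1 or z = -3.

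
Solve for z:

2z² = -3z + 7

z = -2.7656 or z = 1.2656

Rearrange to standard form: 2z² + 3z - 7 = 0.
Discriminant: (3)² − 4·2·(-7) = 65.
Quadratic formula: z = (-3 ± √65) / 4.
So z = -3/4 + √(65)/4 ≈ 1.2656 or z = -√(65)/4 - 3/4 ≈ -2.7656.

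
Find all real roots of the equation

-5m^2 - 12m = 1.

m = -2.3136 or m = -0.0864

Rearrange to standard form: -5m^2 - 12m - 1 = 0.
Discriminant: (-12)^2 - 4*(-5)*(-1) = 124.
Quadratic formula: m = (12 +/- sqrt(124)) / (-10).
So m = -6/5 - sqrt(31)/5 ~= -2.3136 or m = -6/5 + sqrt(31)/5 ~= -0.0864.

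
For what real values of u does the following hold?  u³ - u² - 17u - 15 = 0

Possible rational roots are divisors of -15. Testing u = -3 gives 0, so (u + 3) is a factor.
Divide: u³ - u² - 17u - 15 = (u + 3)(u² - 4u - 5).
Factor the quadratic: u = 5 or u = -1.

u = -3 or u = -1 or u = 5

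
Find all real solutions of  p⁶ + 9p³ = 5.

p = -2.1198 or p = 0.8067

Let u = p³. The equation becomes u² + 9u - 5 = 0.
By the quadratic formula, u = -9/2 + √(101)/2 or u = -√(101)/2 - 9/2.
p³ = -9/2 + √(101)/2 gives p = ∛(-9/2 + √(101)/2) ≈ 0.8067.
p³ = -√(101)/2 - 9/2 gives p = -∛(9/2 + √(101)/2) ≈ -2.1198.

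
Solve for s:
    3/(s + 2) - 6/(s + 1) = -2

s = -2.5 or s = 1

Multiply both sides by (s + 2)(s + 1):
3(s + 1) - 6(s + 2) = -2(s + 2)(s + 1).
Expand and collect terms: -2s² - 3s + 5 = 0.
Factor or apply the quadratic formula: s = -2.5 or s = 1.
Neither value makes a denominator zero (s ≠ -2, s ≠ -1), so both are valid.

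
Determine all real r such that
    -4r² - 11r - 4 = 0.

r = -2.3187 or r = -0.4313

Discriminant: (-11)² − 4·(-4)·(-4) = 57.
Quadratic formula: r = (11 ± √57) / (-8).
So r = -11/8 - √(57)/8 ≈ -2.3187 or r = -11/8 + √(57)/8 ≈ -0.4313.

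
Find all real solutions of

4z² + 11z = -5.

Rearrange to standard form: 4z² + 11z + 5 = 0.
Discriminant: (11)² − 4·4·5 = 41.
Quadratic formula: z = (-11 ± √41) / 8.
So z = -11/8 + √(41)/8 ≈ -0.5746 or z = -11/8 - √(41)/8 ≈ -2.1754.

z = -2.1754 or z = -0.5746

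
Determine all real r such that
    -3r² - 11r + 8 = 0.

r = -4.2885 or r = 0.6218

Discriminant: (-11)² − 4·(-3)·8 = 217.
Quadratic formula: r = (11 ± √217) / (-6).
So r = -√(217)/6 - 11/6 ≈ -4.2885 or r = -11/6 + √(217)/6 ≈ 0.6218.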